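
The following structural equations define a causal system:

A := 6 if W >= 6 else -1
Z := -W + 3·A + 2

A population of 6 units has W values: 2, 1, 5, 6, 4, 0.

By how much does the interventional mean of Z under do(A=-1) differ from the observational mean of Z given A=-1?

Every unit gets A=-1 under the intervention. Z values become -3, -2, -6, -7, -5, -1; E[Z|do(A=-1)] = -4.
Observing A=-1 restricts to units where A's equation naturally yields -1: W ∈ {2, 1, 5, 4, 0}. In that subpopulation Z = -3, -2, -6, -5, -1, mean -3.4.
Difference = -4 − (-3.4) = -0.6.

-0.6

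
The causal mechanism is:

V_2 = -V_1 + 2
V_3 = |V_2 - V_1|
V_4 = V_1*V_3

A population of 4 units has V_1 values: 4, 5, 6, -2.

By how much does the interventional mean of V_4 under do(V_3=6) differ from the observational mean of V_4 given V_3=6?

13.5

Every unit gets V_3=6 under the intervention. V_4 values become 24, 30, 36, -12; E[V_4|do(V_3=6)] = 19.5.
E[V_4|V_3=6] averages over only the 2 units with V_3=6 (V_1 = 4, -2): V_4 = 24, -12, mean 6.
Difference = 19.5 − 6 = 13.5.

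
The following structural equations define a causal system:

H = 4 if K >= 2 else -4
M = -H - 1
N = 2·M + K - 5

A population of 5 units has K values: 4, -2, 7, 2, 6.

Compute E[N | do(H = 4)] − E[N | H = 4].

Every unit gets H=4 under the intervention. N values become -11, -17, -8, -13, -9; E[N|do(H=4)] = -11.6.
E[N|H=4] averages over only the 4 units with H=4 (K = 4, 7, 2, 6): N = -11, -8, -13, -9, mean -10.25.
Difference = -11.6 − (-10.25) = -1.35.

-1.35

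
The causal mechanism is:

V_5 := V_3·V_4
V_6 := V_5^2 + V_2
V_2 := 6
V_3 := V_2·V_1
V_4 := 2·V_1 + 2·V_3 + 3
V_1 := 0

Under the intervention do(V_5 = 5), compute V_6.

The intervention breaks the incoming arrows to V_5: V_5 := V_3·V_4 no longer applies, and V_5 = 5.
V_6 = V_5^2 + V_2  [with V_5=5, V_2=6]  = 31

31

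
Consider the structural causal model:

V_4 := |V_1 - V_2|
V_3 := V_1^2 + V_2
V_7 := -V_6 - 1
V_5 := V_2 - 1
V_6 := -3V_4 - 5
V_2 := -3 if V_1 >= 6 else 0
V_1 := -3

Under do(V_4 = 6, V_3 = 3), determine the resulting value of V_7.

The joint intervention fixes V_4 = 6, V_3 = 3, removing each variable's own equation.
V_6 = -3V_4 - 5  [with V_4=6]  = -23
V_7 = -V_6 - 1  [with V_6=-23]  = 22

22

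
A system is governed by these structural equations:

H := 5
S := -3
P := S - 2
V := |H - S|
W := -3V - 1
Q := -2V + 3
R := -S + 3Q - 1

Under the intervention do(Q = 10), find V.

8

do(Q=10) replaces the equation Q := -2V + 3 with the constant Q = 10.
No directed path runs from Q to V, so V keeps its natural value.
V = |H - S|  [with H=5, S=-3]  = 8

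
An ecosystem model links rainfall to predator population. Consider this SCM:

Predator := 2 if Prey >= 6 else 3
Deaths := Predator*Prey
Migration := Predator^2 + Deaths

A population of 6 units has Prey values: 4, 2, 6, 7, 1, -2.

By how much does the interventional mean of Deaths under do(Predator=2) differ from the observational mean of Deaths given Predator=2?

Under do(Predator=2), Predator's equation is replaced by Predator=2 for every unit. Per-unit Deaths: 8, 4, 12, 14, 2, -4. Mean = 6.
Conditioning on Predator=2 selects the 2 unit(s) with Prey ∈ {6, 7}. Their Deaths values: 12, 14. Mean = 13.
Difference = 6 − 13 = -7.

-7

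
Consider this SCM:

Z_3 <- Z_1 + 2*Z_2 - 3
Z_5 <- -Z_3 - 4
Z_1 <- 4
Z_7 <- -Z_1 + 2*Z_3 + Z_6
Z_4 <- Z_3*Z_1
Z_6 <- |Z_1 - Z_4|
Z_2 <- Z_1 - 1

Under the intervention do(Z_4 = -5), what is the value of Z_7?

19

The intervention breaks the incoming arrows to Z_4: Z_4 <- Z_3*Z_1 no longer applies, and Z_4 = -5.
Z_2 = Z_1 - 1  [with Z_1=4]  = 3
Z_3 = Z_1 + 2*Z_2 - 3  [with Z_1=4, Z_2=3]  = 7
Z_6 = |Z_1 - Z_4|  [with Z_1=4, Z_4=-5]  = 9
Z_7 = -Z_1 + 2*Z_3 + Z_6  [with Z_1=4, Z_3=7, Z_6=9]  = 19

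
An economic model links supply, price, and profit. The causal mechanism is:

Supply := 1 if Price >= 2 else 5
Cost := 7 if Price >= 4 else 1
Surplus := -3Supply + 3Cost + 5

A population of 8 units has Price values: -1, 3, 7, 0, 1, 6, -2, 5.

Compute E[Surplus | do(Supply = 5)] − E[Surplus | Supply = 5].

Under do(Supply=5), Supply's equation is replaced by Supply=5 for every unit. Per-unit Surplus: -7, -7, 11, -7, -7, 11, -7, 11. Mean = -0.25.
Conditioning on Supply=5 selects the 4 unit(s) with Price ∈ {-1, 0, 1, -2}. Their Surplus values: -7, -7, -7, -7. Mean = -7.
Difference = -0.25 − (-7) = 6.75.

6.75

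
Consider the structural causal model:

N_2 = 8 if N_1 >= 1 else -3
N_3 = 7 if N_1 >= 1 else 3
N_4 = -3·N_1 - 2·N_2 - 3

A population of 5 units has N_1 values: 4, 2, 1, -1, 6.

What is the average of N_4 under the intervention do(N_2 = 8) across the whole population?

-26.2

do(N_2=8) breaks N_2's dependence on N_1. With N_2=8 fixed, N_4 across the units is -31, -25, -22, -16, -37, mean -26.2.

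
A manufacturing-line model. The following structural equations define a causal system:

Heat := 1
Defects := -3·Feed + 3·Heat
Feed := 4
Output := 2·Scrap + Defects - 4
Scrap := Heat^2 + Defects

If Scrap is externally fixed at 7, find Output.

1

Intervening sets Scrap = 7 and removes its equation (Scrap := Heat^2 + Defects).
Defects = -3·Feed + 3·Heat  [with Feed=4, Heat=1]  = -9
Output = 2·Scrap + Defects - 4  [with Scrap=7, Defects=-9]  = 1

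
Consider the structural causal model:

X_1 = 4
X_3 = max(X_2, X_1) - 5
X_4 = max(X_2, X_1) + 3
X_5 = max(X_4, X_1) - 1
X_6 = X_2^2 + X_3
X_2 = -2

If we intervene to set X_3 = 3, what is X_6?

The intervention breaks the incoming arrows to X_3: X_3 = max(X_2, X_1) - 5 no longer applies, and X_3 = 3.
X_6 = X_2^2 + X_3  [with X_2=-2, X_3=3]  = 7

7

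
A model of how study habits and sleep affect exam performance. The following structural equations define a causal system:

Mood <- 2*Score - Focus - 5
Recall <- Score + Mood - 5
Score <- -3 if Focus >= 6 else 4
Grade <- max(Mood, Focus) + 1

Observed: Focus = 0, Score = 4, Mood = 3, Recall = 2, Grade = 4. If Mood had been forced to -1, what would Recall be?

-2

The intervention breaks the incoming arrows to Mood: Mood <- 2*Score - Focus - 5 no longer applies, and Mood = -1.
Score = -3 if Focus >= 6 else 4  [with Focus=0]  = 4
Recall = Score + Mood - 5  [with Score=4, Mood=-1]  = -2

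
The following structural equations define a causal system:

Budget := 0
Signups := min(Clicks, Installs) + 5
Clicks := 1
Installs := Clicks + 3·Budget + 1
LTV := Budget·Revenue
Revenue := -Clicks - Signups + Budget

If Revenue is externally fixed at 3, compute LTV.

The intervention breaks the incoming arrows to Revenue: Revenue := -Clicks - Signups + Budget no longer applies, and Revenue = 3.
LTV = Budget·Revenue  [with Budget=0, Revenue=3]  = 0

0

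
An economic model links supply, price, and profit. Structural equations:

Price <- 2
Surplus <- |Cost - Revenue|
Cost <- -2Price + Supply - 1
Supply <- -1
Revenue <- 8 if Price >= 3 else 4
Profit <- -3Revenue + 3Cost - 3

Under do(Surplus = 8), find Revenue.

do(Surplus=8) replaces the equation Surplus <- |Cost - Revenue| with the constant Surplus = 8.
No directed path runs from Surplus to Revenue, so Revenue keeps its natural value.
Revenue = 8 if Price >= 3 else 4  [with Price=2]  = 4

4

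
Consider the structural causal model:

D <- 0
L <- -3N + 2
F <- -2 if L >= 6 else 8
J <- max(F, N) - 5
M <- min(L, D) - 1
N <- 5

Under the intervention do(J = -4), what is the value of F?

The intervention breaks the incoming arrows to J: J <- max(F, N) - 5 no longer applies, and J = -4.
Since F is not a descendant of the intervened variable, it is unaffected.
L = -3N + 2  [with N=5]  = -13
F = -2 if L >= 6 else 8  [with L=-13]  = 8

8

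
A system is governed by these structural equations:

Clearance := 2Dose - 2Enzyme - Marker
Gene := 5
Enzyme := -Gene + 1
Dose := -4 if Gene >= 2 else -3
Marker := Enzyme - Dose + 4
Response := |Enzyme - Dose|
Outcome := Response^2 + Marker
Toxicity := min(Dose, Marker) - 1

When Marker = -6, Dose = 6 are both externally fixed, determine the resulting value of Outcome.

The joint intervention fixes Marker = -6, Dose = 6, removing each variable's own equation.
Enzyme = -Gene + 1  [with Gene=5]  = -4
Response = |Enzyme - Dose|  [with Enzyme=-4, Dose=6]  = 10
Outcome = Response^2 + Marker  [with Response=10, Marker=-6]  = 94

94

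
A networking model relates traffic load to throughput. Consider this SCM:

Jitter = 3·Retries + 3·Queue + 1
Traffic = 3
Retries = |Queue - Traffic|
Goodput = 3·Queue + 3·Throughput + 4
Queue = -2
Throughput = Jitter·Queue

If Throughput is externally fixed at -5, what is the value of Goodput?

The intervention breaks the incoming arrows to Throughput: Throughput = Jitter·Queue no longer applies, and Throughput = -5.
Goodput = 3·Queue + 3·Throughput + 4  [with Queue=-2, Throughput=-5]  = -17

-17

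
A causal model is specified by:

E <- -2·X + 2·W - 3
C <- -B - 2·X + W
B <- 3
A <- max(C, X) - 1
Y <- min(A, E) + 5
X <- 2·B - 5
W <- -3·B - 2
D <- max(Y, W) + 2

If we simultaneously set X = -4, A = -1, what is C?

Setting X = -4, A = -1 by intervention discards those variables' equations.
W = -3·B - 2  [with B=3]  = -11
C = -B - 2·X + W  [with B=3, X=-4, W=-11]  = -6

-6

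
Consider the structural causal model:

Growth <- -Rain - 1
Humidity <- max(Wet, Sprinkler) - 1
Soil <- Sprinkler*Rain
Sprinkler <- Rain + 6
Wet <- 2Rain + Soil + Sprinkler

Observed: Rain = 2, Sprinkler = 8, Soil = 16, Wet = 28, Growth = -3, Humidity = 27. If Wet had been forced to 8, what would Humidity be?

Under do(Wet=8), the mechanism Wet <- 2Rain + Soil + Sprinkler is discarded; Wet is fixed at 8.
Sprinkler = Rain + 6  [with Rain=2]  = 8
Humidity = max(Wet, Sprinkler) - 1  [with Wet=8, Sprinkler=8]  = 7

7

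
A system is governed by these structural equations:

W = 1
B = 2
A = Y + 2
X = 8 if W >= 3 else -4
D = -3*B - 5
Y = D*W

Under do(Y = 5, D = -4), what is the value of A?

The joint intervention fixes Y = 5, D = -4, removing each variable's own equation.
A = Y + 2  [with Y=5]  = 7

7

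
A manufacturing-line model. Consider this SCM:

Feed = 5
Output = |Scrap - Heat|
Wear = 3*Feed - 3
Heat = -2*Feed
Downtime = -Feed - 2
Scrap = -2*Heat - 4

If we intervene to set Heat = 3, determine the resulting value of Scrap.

-10

Under do(Heat=3), the mechanism Heat = -2*Feed is discarded; Heat is fixed at 3.
Scrap = -2*Heat - 4  [with Heat=3]  = -10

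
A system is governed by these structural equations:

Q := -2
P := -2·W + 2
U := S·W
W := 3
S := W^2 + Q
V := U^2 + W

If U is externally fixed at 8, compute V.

67

Under do(U=8), the mechanism U := S·W is discarded; U is fixed at 8.
V = U^2 + W  [with U=8, W=3]  = 67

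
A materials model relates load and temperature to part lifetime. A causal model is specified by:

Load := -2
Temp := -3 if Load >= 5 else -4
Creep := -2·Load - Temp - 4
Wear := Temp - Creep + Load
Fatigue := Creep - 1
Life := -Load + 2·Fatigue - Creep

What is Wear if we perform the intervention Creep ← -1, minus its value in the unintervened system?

5

The intervention breaks the incoming arrows to Creep: Creep := -2·Load - Temp - 4 no longer applies, and Creep = -1.
Temp = -3 if Load >= 5 else -4  [with Load=-2]  = -4
Wear = Temp - Creep + Load  [with Temp=-4, Creep=-1, Load=-2]  = -5
Without intervention: Temp = -3 if Load >= 5 else -4  [with Load=-2]  = -4; Creep = -2·Load - Temp - 4  [with Load=-2, Temp=-4]  = 4; Wear = Temp - Creep + Load  [with Temp=-4, Creep=4, Load=-2]  = -10.
Change = -5 − (-10) = 5.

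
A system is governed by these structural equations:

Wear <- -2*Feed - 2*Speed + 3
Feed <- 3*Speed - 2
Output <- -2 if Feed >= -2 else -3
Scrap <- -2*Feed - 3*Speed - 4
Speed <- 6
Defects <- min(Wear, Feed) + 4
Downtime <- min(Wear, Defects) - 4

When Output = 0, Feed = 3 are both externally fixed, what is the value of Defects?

-11

Under do(Output = 0, Feed = 3), each intervened variable's structural equation is replaced by its fixed value.
Wear = -2*Feed - 2*Speed + 3  [with Feed=3, Speed=6]  = -15
Defects = min(Wear, Feed) + 4  [with Wear=-15, Feed=3]  = -11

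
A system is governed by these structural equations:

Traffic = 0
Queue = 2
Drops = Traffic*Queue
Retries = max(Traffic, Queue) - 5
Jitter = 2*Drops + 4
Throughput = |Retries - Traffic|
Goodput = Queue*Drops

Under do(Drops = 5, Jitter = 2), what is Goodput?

10

Under do(Drops = 5, Jitter = 2), each intervened variable's structural equation is replaced by its fixed value.
Goodput = Queue*Drops  [with Queue=2, Drops=5]  = 10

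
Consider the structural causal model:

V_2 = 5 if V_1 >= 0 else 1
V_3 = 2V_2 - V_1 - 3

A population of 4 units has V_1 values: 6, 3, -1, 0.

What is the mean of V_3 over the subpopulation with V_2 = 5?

4

Observing V_2=5 restricts to units where V_2's equation naturally yields 5: V_1 ∈ {6, 3, 0}. In that subpopulation V_3 = 1, 4, 7, mean 4.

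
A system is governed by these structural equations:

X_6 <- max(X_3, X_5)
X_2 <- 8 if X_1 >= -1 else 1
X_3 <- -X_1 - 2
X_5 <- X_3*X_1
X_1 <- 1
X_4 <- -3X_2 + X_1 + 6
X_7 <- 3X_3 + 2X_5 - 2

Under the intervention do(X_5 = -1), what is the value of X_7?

Under do(X_5=-1), the mechanism X_5 <- X_3*X_1 is discarded; X_5 is fixed at -1.
X_3 = -X_1 - 2  [with X_1=1]  = -3
X_7 = 3X_3 + 2X_5 - 2  [with X_3=-3, X_5=-1]  = -13

-13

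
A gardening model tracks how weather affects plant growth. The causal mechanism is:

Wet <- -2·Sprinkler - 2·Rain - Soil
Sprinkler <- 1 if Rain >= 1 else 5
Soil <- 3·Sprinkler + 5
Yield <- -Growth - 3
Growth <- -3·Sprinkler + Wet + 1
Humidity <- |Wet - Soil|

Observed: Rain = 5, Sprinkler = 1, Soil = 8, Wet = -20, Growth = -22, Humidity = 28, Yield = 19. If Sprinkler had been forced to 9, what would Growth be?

-86

do(Sprinkler=9) replaces the equation Sprinkler <- 1 if Rain >= 1 else 5 with the constant Sprinkler = 9.
Soil = 3·Sprinkler + 5  [with Sprinkler=9]  = 32
Wet = -2·Sprinkler - 2·Rain - Soil  [with Sprinkler=9, Rain=5, Soil=32]  = -60
Growth = -3·Sprinkler + Wet + 1  [with Sprinkler=9, Wet=-60]  = -86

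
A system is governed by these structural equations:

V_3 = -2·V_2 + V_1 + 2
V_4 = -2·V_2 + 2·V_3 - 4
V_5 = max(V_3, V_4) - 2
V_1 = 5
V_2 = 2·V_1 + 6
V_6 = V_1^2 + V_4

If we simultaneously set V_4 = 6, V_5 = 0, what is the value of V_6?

31

The joint intervention fixes V_4 = 6, V_5 = 0, removing each variable's own equation.
V_6 = V_1^2 + V_4  [with V_1=5, V_4=6]  = 31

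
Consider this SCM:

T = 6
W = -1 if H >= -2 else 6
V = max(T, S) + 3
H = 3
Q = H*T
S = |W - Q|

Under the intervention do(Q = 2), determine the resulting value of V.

The intervention breaks the incoming arrows to Q: Q = H*T no longer applies, and Q = 2.
W = -1 if H >= -2 else 6  [with H=3]  = -1
S = |W - Q|  [with W=-1, Q=2]  = 3
V = max(T, S) + 3  [with T=6, S=3]  = 9

9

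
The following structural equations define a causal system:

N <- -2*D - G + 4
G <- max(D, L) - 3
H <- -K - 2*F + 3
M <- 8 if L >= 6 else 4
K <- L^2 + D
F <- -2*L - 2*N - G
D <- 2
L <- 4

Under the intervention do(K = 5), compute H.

12

The intervention breaks the incoming arrows to K: K <- L^2 + D no longer applies, and K = 5.
G = max(D, L) - 3  [with D=2, L=4]  = 1
N = -2*D - G + 4  [with D=2, G=1]  = -1
F = -2*L - 2*N - G  [with L=4, N=-1, G=1]  = -7
H = -K - 2*F + 3  [with K=5, F=-7]  = 12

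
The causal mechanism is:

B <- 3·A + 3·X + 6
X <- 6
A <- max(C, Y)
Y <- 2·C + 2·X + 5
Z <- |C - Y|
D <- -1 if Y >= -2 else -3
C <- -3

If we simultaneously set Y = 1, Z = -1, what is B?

Under do(Y = 1, Z = -1), each intervened variable's structural equation is replaced by its fixed value.
A = max(C, Y)  [with C=-3, Y=1]  = 1
B = 3·A + 3·X + 6  [with A=1, X=6]  = 27

27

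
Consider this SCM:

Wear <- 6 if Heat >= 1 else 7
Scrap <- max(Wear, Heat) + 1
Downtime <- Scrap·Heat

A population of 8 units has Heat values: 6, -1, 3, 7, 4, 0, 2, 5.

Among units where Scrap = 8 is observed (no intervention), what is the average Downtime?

16

E[Downtime|Scrap=8] averages over only the 3 units with Scrap=8 (Heat = -1, 7, 0): Downtime = -8, 56, 0, mean 16.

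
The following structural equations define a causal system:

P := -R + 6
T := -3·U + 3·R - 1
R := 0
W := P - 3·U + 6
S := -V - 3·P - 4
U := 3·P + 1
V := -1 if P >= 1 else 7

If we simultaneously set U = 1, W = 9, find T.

Under do(U = 1, W = 9), each intervened variable's structural equation is replaced by its fixed value.
T = -3·U + 3·R - 1  [with U=1, R=0]  = -4

-4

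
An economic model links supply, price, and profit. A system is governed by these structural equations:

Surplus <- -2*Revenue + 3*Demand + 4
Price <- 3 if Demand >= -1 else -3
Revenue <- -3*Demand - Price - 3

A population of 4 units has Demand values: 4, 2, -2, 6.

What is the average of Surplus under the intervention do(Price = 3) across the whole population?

do(Price=3) breaks Price's dependence on Demand. With Price=3 fixed, Surplus across the units is 52, 34, -2, 70, mean 38.5.

38.5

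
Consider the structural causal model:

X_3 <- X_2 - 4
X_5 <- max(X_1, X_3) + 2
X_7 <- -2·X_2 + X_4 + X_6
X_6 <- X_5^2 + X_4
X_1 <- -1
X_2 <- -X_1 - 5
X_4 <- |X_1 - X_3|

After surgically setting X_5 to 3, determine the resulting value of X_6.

16

The intervention breaks the incoming arrows to X_5: X_5 <- max(X_1, X_3) + 2 no longer applies, and X_5 = 3.
X_2 = -X_1 - 5  [with X_1=-1]  = -4
X_3 = X_2 - 4  [with X_2=-4]  = -8
X_4 = |X_1 - X_3|  [with X_1=-1, X_3=-8]  = 7
X_6 = X_5^2 + X_4  [with X_5=3, X_4=7]  = 16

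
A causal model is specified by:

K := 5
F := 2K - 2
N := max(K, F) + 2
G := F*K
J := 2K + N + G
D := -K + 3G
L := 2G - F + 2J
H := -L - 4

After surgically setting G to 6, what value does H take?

do(G=6) replaces the equation G := F*K with the constant G = 6.
F = 2K - 2  [with K=5]  = 8
N = max(K, F) + 2  [with K=5, F=8]  = 10
J = 2K + N + G  [with K=5, N=10, G=6]  = 26
L = 2G - F + 2J  [with G=6, F=8, J=26]  = 56
H = -L - 4  [with L=56]  = -60

-60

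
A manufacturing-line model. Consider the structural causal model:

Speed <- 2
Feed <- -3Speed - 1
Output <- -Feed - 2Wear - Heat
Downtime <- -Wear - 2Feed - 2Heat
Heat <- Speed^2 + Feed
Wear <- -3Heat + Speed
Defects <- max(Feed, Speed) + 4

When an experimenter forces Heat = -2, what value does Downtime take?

10

The intervention breaks the incoming arrows to Heat: Heat <- Speed^2 + Feed no longer applies, and Heat = -2.
Feed = -3Speed - 1  [with Speed=2]  = -7
Wear = -3Heat + Speed  [with Heat=-2, Speed=2]  = 8
Downtime = -Wear - 2Feed - 2Heat  [with Wear=8, Feed=-7, Heat=-2]  = 10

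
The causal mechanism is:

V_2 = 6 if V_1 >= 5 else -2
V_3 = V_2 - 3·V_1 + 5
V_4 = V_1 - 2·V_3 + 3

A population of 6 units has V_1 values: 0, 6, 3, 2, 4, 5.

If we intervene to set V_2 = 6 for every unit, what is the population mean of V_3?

1

The intervention sets V_2=6 in all 6 units regardless of V_1. Recomputing V_3 per unit gives 11, -7, 2, 5, -1, -4; average 1.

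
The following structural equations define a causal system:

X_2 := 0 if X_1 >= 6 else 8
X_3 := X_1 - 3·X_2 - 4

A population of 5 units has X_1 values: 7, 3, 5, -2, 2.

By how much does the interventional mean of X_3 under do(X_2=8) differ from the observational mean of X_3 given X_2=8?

1

Every unit gets X_2=8 under the intervention. X_3 values become -21, -25, -23, -30, -26; E[X_3|do(X_2=8)] = -25.
Observing X_2=8 restricts to units where X_2's equation naturally yields 8: X_1 ∈ {3, 5, -2, 2}. In that subpopulation X_3 = -25, -23, -30, -26, mean -26.
Difference = -25 − (-26) = 1.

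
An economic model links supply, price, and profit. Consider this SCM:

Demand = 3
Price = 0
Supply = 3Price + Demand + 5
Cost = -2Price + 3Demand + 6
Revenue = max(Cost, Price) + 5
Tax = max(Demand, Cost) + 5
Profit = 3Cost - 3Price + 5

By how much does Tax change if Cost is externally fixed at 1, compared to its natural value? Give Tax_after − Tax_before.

-12

Under do(Cost=1), the mechanism Cost = -2Price + 3Demand + 6 is discarded; Cost is fixed at 1.
Tax = max(Demand, Cost) + 5  [with Demand=3, Cost=1]  = 8
Without intervention: Cost = -2Price + 3Demand + 6  [with Price=0, Demand=3]  = 15; Tax = max(Demand, Cost) + 5  [with Demand=3, Cost=15]  = 20.
Change = 8 − 20 = -12.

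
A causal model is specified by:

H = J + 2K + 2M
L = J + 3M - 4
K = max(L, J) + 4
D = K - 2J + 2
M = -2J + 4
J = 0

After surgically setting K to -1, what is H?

Intervening sets K = -1 and removes its equation (K = max(L, J) + 4).
M = -2J + 4  [with J=0]  = 4
H = J + 2K + 2M  [with J=0, K=-1, M=4]  = 6

6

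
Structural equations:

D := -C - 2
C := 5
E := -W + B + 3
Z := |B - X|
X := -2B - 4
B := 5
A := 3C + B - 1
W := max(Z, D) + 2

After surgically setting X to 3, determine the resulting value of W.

4

The intervention breaks the incoming arrows to X: X := -2B - 4 no longer applies, and X = 3.
D = -C - 2  [with C=5]  = -7
Z = |B - X|  [with B=5, X=3]  = 2
W = max(Z, D) + 2  [with Z=2, D=-7]  = 4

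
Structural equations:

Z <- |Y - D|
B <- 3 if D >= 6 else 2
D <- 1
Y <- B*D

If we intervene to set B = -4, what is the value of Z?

Under do(B=-4), the mechanism B <- 3 if D >= 6 else 2 is discarded; B is fixed at -4.
Y = B*D  [with B=-4, D=1]  = -4
Z = |Y - D|  [with Y=-4, D=1]  = 5

5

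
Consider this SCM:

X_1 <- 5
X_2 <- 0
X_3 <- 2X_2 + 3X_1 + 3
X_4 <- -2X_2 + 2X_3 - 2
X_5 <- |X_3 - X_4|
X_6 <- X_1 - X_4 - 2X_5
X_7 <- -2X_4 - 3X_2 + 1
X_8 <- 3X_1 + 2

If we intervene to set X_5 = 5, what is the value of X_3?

do(X_5=5) replaces the equation X_5 <- |X_3 - X_4| with the constant X_5 = 5.
X_3 is not downstream of the intervention, so its value is determined by the original equations.
X_3 = 2X_2 + 3X_1 + 3  [with X_2=0, X_1=5]  = 18

18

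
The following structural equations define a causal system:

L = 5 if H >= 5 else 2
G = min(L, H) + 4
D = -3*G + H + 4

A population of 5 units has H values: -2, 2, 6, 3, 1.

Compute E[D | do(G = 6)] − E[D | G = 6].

-0.5

Under do(G=6), G's equation is replaced by G=6 for every unit. Per-unit D: -16, -12, -8, -11, -13. Mean = -12.
E[D|G=6] averages over only the 2 units with G=6 (H = 2, 3): D = -12, -11, mean -11.5.
Difference = -12 − (-11.5) = -0.5.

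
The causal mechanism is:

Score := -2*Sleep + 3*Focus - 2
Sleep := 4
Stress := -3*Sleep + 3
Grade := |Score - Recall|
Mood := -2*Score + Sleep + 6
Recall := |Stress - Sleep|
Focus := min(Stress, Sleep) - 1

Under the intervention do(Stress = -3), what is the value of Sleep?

4

Under do(Stress=-3), the mechanism Stress := -3*Sleep + 3 is discarded; Stress is fixed at -3.
Sleep is not downstream of the intervention, so its value is determined by the original equations.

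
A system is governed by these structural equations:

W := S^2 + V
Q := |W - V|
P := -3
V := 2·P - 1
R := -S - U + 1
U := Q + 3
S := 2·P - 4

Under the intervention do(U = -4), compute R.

Intervening sets U = -4 and removes its equation (U := Q + 3).
S = 2·P - 4  [with P=-3]  = -10
R = -S - U + 1  [with S=-10, U=-4]  = 15

15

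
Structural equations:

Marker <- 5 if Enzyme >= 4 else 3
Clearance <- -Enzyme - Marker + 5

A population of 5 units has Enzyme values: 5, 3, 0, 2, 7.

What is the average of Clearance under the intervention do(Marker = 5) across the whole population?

Every unit gets Marker=5 under the intervention. Clearance values become -5, -3, 0, -2, -7; E[Clearance|do(Marker=5)] = -3.4.

-3.4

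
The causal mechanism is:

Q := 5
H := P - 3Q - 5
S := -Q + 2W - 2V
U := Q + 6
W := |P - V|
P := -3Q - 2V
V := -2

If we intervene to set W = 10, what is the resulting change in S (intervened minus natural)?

Under do(W=10), the mechanism W := |P - V| is discarded; W is fixed at 10.
S = -Q + 2W - 2V  [with Q=5, W=10, V=-2]  = 19
Without intervention: P = -3Q - 2V  [with Q=5, V=-2]  = -11; W = |P - V|  [with P=-11, V=-2]  = 9; S = -Q + 2W - 2V  [with Q=5, W=9, V=-2]  = 17.
Change = 19 − 17 = 2.

2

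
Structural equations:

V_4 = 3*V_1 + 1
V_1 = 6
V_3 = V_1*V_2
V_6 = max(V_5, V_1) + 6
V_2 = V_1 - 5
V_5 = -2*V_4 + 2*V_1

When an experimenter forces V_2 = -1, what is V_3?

-6

The intervention breaks the incoming arrows to V_2: V_2 = V_1 - 5 no longer applies, and V_2 = -1.
V_3 = V_1*V_2  [with V_1=6, V_2=-1]  = -6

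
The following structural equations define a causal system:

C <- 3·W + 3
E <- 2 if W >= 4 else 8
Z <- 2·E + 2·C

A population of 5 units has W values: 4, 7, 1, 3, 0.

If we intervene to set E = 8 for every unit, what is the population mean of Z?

40

Every unit gets E=8 under the intervention. Z values become 46, 64, 28, 40, 22; E[Z|do(E=8)] = 40.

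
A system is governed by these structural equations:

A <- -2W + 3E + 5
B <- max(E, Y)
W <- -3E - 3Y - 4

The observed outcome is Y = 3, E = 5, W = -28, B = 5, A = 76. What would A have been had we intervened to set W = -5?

do(W=-5) replaces the equation W <- -3E - 3Y - 4 with the constant W = -5.
A = -2W + 3E + 5  [with W=-5, E=5]  = 30

30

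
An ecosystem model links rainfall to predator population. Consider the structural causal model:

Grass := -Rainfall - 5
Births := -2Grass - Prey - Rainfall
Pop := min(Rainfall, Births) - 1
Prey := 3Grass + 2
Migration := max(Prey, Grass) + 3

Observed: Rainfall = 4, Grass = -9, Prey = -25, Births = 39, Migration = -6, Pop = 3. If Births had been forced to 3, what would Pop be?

Under do(Births=3), the mechanism Births := -2Grass - Prey - Rainfall is discarded; Births is fixed at 3.
Pop = min(Rainfall, Births) - 1  [with Rainfall=4, Births=3]  = 2

2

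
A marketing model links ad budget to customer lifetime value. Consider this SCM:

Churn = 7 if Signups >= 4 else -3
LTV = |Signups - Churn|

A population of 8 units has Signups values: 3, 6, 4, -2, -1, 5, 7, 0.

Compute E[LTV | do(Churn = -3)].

5.75

do(Churn=-3) breaks Churn's dependence on Signups. With Churn=-3 fixed, LTV across the units is 6, 9, 7, 1, 2, 8, 10, 3, mean 5.75.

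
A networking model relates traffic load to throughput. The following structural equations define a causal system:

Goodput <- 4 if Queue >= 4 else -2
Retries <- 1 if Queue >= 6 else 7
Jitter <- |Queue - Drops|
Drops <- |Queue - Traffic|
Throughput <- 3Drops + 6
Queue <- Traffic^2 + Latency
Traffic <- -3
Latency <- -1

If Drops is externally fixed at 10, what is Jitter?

Under do(Drops=10), the mechanism Drops <- |Queue - Traffic| is discarded; Drops is fixed at 10.
Queue = Traffic^2 + Latency  [with Traffic=-3, Latency=-1]  = 8
Jitter = |Queue - Drops|  [with Queue=8, Drops=10]  = 2

2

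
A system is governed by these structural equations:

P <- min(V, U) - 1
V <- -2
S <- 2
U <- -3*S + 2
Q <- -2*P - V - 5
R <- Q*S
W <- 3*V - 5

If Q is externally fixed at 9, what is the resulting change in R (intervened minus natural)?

Under do(Q=9), the mechanism Q <- -2*P - V - 5 is discarded; Q is fixed at 9.
R = Q*S  [with Q=9, S=2]  = 18
Without intervention: U = -3*S + 2  [with S=2]  = -4; P = min(V, U) - 1  [with V=-2, U=-4]  = -5; Q = -2*P - V - 5  [with P=-5, V=-2]  = 7; R = Q*S  [with Q=7, S=2]  = 14.
Change = 18 − 14 = 4.

4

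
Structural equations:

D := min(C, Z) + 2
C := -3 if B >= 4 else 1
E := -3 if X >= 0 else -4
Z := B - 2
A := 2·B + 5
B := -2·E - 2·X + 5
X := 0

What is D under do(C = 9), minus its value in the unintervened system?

Under do(C=9), the mechanism C := -3 if B >= 4 else 1 is discarded; C is fixed at 9.
E = -3 if X >= 0 else -4  [with X=0]  = -3
B = -2·E - 2·X + 5  [with E=-3, X=0]  = 11
Z = B - 2  [with B=11]  = 9
D = min(C, Z) + 2  [with C=9, Z=9]  = 11
Without intervention: E = -3 if X >= 0 else -4  [with X=0]  = -3; B = -2·E - 2·X + 5  [with E=-3, X=0]  = 11; C = -3 if B >= 4 else 1  [with B=11]  = -3; Z = B - 2  [with B=11]  = 9; D = min(C, Z) + 2  [with C=-3, Z=9]  = -1.
Change = 11 − (-1) = 12.

12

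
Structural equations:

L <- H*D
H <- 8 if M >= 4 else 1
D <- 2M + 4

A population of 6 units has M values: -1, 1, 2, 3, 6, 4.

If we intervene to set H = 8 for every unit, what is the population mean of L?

72

Under do(H=8), H's equation is replaced by H=8 for every unit. Per-unit L: 16, 48, 64, 80, 128, 96. Mean = 72.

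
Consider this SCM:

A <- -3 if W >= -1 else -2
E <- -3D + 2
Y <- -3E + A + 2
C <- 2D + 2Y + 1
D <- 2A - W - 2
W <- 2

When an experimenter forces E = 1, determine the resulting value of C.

-27

Under do(E=1), the mechanism E <- -3D + 2 is discarded; E is fixed at 1.
A = -3 if W >= -1 else -2  [with W=2]  = -3
D = 2A - W - 2  [with A=-3, W=2]  = -10
Y = -3E + A + 2  [with E=1, A=-3]  = -4
C = 2D + 2Y + 1  [with D=-10, Y=-4]  = -27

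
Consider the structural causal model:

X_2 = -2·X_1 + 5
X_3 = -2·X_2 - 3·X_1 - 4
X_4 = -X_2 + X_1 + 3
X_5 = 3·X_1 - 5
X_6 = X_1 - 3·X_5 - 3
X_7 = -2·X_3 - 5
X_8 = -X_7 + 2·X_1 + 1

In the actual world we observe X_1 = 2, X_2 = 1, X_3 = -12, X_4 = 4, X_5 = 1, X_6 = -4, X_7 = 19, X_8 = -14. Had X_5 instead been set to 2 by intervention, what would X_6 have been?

-7

The intervention breaks the incoming arrows to X_5: X_5 = 3·X_1 - 5 no longer applies, and X_5 = 2.
X_6 = X_1 - 3·X_5 - 3  [with X_1=2, X_5=2]  = -7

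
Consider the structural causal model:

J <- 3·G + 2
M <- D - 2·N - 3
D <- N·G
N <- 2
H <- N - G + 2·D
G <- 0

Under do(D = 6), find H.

14

do(D=6) replaces the equation D <- N·G with the constant D = 6.
H = N - G + 2·D  [with N=2, G=0, D=6]  = 14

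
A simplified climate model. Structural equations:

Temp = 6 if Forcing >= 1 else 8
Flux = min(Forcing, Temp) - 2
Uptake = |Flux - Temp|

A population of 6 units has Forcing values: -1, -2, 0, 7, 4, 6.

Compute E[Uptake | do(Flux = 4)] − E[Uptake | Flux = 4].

The intervention sets Flux=4 in all 6 units regardless of Forcing. Recomputing Uptake per unit gives 4, 4, 4, 2, 2, 2; average 3.
Conditioning on Flux=4 selects the 2 unit(s) with Forcing ∈ {7, 6}. Their Uptake values: 2, 2. Mean = 2.
Difference = 3 − 2 = 1.

1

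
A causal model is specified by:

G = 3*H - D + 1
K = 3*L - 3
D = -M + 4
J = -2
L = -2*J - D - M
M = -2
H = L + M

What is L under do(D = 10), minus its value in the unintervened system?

-4

The intervention breaks the incoming arrows to D: D = -M + 4 no longer applies, and D = 10.
L = -2*J - D - M  [with J=-2, D=10, M=-2]  = -4
Without intervention: D = -M + 4  [with M=-2]  = 6; L = -2*J - D - M  [with J=-2, D=6, M=-2]  = 0.
Change = -4 − 0 = -4.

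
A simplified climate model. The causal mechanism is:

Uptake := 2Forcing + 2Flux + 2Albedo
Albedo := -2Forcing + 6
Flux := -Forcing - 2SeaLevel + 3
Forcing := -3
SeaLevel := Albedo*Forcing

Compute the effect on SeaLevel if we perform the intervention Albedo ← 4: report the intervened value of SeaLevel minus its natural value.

The intervention breaks the incoming arrows to Albedo: Albedo := -2Forcing + 6 no longer applies, and Albedo = 4.
SeaLevel = Albedo*Forcing  [with Albedo=4, Forcing=-3]  = -12
Without intervention: Albedo = -2Forcing + 6  [with Forcing=-3]  = 12; SeaLevel = Albedo*Forcing  [with Albedo=12, Forcing=-3]  = -36.
Change = -12 − (-36) = 24.

24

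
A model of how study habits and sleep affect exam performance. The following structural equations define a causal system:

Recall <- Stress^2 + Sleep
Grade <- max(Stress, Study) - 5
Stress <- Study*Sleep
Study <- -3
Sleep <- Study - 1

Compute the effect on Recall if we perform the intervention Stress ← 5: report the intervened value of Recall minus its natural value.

-119

The intervention breaks the incoming arrows to Stress: Stress <- Study*Sleep no longer applies, and Stress = 5.
Sleep = Study - 1  [with Study=-3]  = -4
Recall = Stress^2 + Sleep  [with Stress=5, Sleep=-4]  = 21
Without intervention: Sleep = Study - 1  [with Study=-3]  = -4; Stress = Study*Sleep  [with Study=-3, Sleep=-4]  = 12; Recall = Stress^2 + Sleep  [with Stress=12, Sleep=-4]  = 140.
Change = 21 − 140 = -119.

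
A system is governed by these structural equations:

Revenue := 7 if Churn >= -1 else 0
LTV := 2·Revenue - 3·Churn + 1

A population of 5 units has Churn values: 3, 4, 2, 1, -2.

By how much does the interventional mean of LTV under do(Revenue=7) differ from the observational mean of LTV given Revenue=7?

2.7

do(Revenue=7) breaks Revenue's dependence on Churn. With Revenue=7 fixed, LTV across the units is 6, 3, 9, 12, 21, mean 10.2.
E[LTV|Revenue=7] averages over only the 4 units with Revenue=7 (Churn = 3, 4, 2, 1): LTV = 6, 3, 9, 12, mean 7.5.
Difference = 10.2 − 7.5 = 2.7.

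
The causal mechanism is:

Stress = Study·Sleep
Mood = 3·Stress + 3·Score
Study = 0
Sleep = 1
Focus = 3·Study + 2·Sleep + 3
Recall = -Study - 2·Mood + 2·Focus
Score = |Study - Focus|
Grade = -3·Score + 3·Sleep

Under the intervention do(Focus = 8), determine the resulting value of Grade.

-21

do(Focus=8) replaces the equation Focus = 3·Study + 2·Sleep + 3 with the constant Focus = 8.
Score = |Study - Focus|  [with Study=0, Focus=8]  = 8
Grade = -3·Score + 3·Sleep  [with Score=8, Sleep=1]  = -21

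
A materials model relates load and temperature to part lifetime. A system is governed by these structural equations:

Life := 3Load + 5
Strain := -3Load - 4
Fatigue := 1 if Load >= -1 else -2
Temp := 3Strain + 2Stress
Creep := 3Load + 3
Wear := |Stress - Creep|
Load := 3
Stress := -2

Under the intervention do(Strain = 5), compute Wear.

14

The intervention breaks the incoming arrows to Strain: Strain := -3Load - 4 no longer applies, and Strain = 5.
No directed path runs from Strain to Wear, so Wear keeps its natural value.
Creep = 3Load + 3  [with Load=3]  = 12
Wear = |Stress - Creep|  [with Stress=-2, Creep=12]  = 14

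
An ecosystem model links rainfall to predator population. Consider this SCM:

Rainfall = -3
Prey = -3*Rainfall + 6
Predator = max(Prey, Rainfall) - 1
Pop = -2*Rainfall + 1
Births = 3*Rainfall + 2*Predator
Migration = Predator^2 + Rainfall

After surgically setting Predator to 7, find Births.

5

The intervention breaks the incoming arrows to Predator: Predator = max(Prey, Rainfall) - 1 no longer applies, and Predator = 7.
Births = 3*Rainfall + 2*Predator  [with Rainfall=-3, Predator=7]  = 5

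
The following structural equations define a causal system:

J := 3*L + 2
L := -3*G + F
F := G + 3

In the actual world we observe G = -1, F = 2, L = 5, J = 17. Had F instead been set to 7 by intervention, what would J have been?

32

Under do(F=7), the mechanism F := G + 3 is discarded; F is fixed at 7.
L = -3*G + F  [with G=-1, F=7]  = 10
J = 3*L + 2  [with L=10]  = 32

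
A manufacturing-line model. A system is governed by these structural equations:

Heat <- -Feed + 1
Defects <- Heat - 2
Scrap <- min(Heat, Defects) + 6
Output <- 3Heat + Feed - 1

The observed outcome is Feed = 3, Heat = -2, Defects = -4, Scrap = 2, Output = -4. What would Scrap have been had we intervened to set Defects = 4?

4

The intervention breaks the incoming arrows to Defects: Defects <- Heat - 2 no longer applies, and Defects = 4.
Heat = -Feed + 1  [with Feed=3]  = -2
Scrap = min(Heat, Defects) + 6  [with Heat=-2, Defects=4]  = 4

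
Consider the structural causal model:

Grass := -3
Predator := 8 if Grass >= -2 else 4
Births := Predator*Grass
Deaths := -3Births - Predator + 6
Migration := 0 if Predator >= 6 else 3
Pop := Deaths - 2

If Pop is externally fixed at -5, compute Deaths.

do(Pop=-5) replaces the equation Pop := Deaths - 2 with the constant Pop = -5.
No directed path runs from Pop to Deaths, so Deaths keeps its natural value.
Predator = 8 if Grass >= -2 else 4  [with Grass=-3]  = 4
Births = Predator*Grass  [with Predator=4, Grass=-3]  = -12
Deaths = -3Births - Predator + 6  [with Births=-12, Predator=4]  = 38

38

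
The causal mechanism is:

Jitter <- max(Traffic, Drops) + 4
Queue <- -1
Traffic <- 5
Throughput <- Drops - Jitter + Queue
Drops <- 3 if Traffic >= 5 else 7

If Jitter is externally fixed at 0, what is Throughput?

2

Intervening sets Jitter = 0 and removes its equation (Jitter <- max(Traffic, Drops) + 4).
Drops = 3 if Traffic >= 5 else 7  [with Traffic=5]  = 3
Throughput = Drops - Jitter + Queue  [with Drops=3, Jitter=0, Queue=-1]  = 2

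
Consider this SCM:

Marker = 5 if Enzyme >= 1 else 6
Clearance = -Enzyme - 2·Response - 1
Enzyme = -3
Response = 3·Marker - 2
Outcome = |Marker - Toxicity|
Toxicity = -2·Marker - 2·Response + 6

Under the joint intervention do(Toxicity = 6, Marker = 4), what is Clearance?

-18

The joint intervention fixes Toxicity = 6, Marker = 4, removing each variable's own equation.
Response = 3·Marker - 2  [with Marker=4]  = 10
Clearance = -Enzyme - 2·Response - 1  [with Enzyme=-3, Response=10]  = -18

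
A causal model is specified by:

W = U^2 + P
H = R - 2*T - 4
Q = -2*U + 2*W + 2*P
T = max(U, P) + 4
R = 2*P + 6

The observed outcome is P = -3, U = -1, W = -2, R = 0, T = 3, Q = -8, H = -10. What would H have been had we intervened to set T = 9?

Under do(T=9), the mechanism T = max(U, P) + 4 is discarded; T is fixed at 9.
R = 2*P + 6  [with P=-3]  = 0
H = R - 2*T - 4  [with R=0, T=9]  = -22

-22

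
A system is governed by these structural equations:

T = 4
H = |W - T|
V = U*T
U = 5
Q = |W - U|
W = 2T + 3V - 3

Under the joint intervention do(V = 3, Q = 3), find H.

Setting V = 3, Q = 3 by intervention discards those variables' equations.
W = 2T + 3V - 3  [with T=4, V=3]  = 14
H = |W - T|  [with W=14, T=4]  = 10

10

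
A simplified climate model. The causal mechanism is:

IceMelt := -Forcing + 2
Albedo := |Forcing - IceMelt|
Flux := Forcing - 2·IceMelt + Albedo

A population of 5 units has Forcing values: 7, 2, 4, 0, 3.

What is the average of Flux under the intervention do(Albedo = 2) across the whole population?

Under do(Albedo=2), Albedo's equation is replaced by Albedo=2 for every unit. Per-unit Flux: 19, 4, 10, -2, 7. Mean = 7.6.

7.6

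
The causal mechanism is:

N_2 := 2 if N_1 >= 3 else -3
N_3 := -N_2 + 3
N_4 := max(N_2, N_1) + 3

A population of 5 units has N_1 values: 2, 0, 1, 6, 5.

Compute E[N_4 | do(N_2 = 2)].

6.4

do(N_2=2) breaks N_2's dependence on N_1. With N_2=2 fixed, N_4 across the units is 5, 5, 5, 9, 8, mean 6.4.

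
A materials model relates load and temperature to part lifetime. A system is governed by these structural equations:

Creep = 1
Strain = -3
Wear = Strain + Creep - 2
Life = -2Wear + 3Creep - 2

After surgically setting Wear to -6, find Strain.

Under do(Wear=-6), the mechanism Wear = Strain + Creep - 2 is discarded; Wear is fixed at -6.
Strain is not downstream of the intervention, so its value is determined by the original equations.

-3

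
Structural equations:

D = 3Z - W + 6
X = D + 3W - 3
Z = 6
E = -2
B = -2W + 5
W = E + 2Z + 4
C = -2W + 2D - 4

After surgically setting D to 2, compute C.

Under do(D=2), the mechanism D = 3Z - W + 6 is discarded; D is fixed at 2.
W = E + 2Z + 4  [with E=-2, Z=6]  = 14
C = -2W + 2D - 4  [with W=14, D=2]  = -28

-28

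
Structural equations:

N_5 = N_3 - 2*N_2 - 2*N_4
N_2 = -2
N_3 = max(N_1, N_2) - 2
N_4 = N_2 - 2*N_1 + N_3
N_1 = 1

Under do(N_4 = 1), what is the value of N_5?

1

Intervening sets N_4 = 1 and removes its equation (N_4 = N_2 - 2*N_1 + N_3).
N_3 = max(N_1, N_2) - 2  [with N_1=1, N_2=-2]  = -1
N_5 = N_3 - 2*N_2 - 2*N_4  [with N_3=-1, N_2=-2, N_4=1]  = 1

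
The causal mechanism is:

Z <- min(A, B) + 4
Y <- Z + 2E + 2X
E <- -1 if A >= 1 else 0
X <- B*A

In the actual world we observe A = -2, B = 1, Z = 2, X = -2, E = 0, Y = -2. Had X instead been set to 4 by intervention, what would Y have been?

Under do(X=4), the mechanism X <- B*A is discarded; X is fixed at 4.
Z = min(A, B) + 4  [with A=-2, B=1]  = 2
E = -1 if A >= 1 else 0  [with A=-2]  = 0
Y = Z + 2E + 2X  [with Z=2, E=0, X=4]  = 10

10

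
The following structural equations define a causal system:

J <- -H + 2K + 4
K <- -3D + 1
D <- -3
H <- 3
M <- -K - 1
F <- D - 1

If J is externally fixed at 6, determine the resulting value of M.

-11

Under do(J=6), the mechanism J <- -H + 2K + 4 is discarded; J is fixed at 6.
Since M is not a descendant of the intervened variable, it is unaffected.
K = -3D + 1  [with D=-3]  = 10
M = -K - 1  [with K=10]  = -11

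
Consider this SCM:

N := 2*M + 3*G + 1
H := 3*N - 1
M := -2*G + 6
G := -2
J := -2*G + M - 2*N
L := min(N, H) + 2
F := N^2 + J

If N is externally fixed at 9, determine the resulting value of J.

The intervention breaks the incoming arrows to N: N := 2*M + 3*G + 1 no longer applies, and N = 9.
M = -2*G + 6  [with G=-2]  = 10
J = -2*G + M - 2*N  [with G=-2, M=10, N=9]  = -4

-4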